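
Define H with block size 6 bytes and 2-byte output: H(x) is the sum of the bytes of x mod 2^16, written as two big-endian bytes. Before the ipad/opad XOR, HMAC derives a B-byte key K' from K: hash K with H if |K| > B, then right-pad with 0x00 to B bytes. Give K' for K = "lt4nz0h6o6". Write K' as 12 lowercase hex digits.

|K| = 10 > B = 6, so first hash the key.
H(K): sum = 108+116+52+110+122+48+104+54+111+54 = 879 → 03 6f.
Zero-pad H(K) = 03 6f to 6 bytes: K' = 03 6f 00 00 00 00.

036f00000000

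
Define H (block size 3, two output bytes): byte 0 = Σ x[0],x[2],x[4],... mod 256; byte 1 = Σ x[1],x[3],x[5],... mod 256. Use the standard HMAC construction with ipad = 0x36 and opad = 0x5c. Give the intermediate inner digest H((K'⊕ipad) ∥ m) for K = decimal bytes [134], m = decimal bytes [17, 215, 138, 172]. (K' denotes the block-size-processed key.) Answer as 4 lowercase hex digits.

69d1

Key decimal bytes [134] = 86 is 1 byte ≤ B = 3; zero-pad to 3 bytes: K' = 86 00 00.
K' ⊕ ipad = b0 36 36.
Inner input = b0 36 36 ∥ 11 d7 8a ac.
Inner hash: even-index sum = 617 mod 256 = 105; odd-index sum = 209 mod 256 = 209 → 69 d1.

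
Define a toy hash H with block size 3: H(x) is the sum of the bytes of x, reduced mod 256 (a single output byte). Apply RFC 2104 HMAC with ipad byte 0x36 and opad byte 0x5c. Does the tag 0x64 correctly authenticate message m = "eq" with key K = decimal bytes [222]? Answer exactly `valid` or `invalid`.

Key decimal bytes [222] = de is 1 byte ≤ B = 3; zero-pad to 3 bytes: K' = de 00 00.
K' ⊕ ipad = e8 36 36; K' ⊕ opad = 82 5c 5c.
Inner hash: sum = 232+54+54+101+113 = 554; mod 256 = 42 → 2a.
Outer hash (recomputed tag): sum = 130+92+92+42 = 356; mod 256 = 100 → 64.
Recomputed tag = 64; claimed = 64 → match.

valid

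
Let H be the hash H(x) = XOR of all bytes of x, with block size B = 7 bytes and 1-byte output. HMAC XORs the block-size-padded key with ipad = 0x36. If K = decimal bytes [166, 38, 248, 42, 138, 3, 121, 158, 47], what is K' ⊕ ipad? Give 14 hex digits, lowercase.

Key decimal bytes [166, 38, 248, 42, 138, 3, 121, 158, 47] = a6 26 f8 2a 8a 03 79 9e 2f is 9 bytes > B = 7, so hash it first: H(key) = 13, then zero-pad to 7 bytes: K' = 13 00 00 00 00 00 00.
XOR each byte with 0x36: 13⊕36=25, 00⊕36=36, 00⊕36=36, 00⊕36=36, 00⊕36=36, 00⊕36=36, 00⊕36=36.

25363636363636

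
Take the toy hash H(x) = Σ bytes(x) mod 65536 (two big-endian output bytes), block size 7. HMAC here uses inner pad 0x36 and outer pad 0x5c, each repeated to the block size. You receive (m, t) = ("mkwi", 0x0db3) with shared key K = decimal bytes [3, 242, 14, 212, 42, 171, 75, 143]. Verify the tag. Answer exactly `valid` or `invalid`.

Key decimal bytes [3, 242, 14, 212, 42, 171, 75, 143] = 03 f2 0e d4 2a ab 4b 8f is 8 bytes > B = 7, so hash it first: H(key) = 03 86, then zero-pad to 7 bytes: K' = 03 86 00 00 00 00 00.
K' ⊕ ipad = 35 b0 36 36 36 36 36; K' ⊕ opad = 5f da 5c 5c 5c 5c 5c.
Inner hash: sum = 53+176+54+54+54+54+54+109+107+119+105 = 939 → 03 ab.
Outer hash (recomputed tag): sum = 95+218+92+92+92+92+92+3+171 = 947 → 03 b3.
Recomputed tag = 03b3; claimed = 0db3 → mismatch.

invalid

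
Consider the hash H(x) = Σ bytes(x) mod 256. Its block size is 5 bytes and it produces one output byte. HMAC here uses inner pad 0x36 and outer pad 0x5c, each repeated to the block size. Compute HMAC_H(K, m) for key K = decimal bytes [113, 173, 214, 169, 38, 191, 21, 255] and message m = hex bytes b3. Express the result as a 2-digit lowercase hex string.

65

Key decimal bytes [113, 173, 214, 169, 38, 191, 21, 255] = 71 ad d6 a9 26 bf 15 ff is 8 bytes > B = 5, so hash it first: H(key) = 96, then zero-pad to 5 bytes: K' = 96 00 00 00 00.
K' ⊕ ipad = a0 36 36 36 36.  K' ⊕ opad = ca 5c 5c 5c 5c.
Inner input = (K'⊕ipad) ∥ m = a0 36 36 36 36 ∥ b3.
Inner hash: sum = 160+54+54+54+54+179 = 555; mod 256 = 43 → 2b.
Outer input = (K'⊕opad) ∥ inner = ca 5c 5c 5c 5c ∥ 2b.
Outer hash (tag): sum = 202+92+92+92+92+43 = 613; mod 256 = 101 → 65.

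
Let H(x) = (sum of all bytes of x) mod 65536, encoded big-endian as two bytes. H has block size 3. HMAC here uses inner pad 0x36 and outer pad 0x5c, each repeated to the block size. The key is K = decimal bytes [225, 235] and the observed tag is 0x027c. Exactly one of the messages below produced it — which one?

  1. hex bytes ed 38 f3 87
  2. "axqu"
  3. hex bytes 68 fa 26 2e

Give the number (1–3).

Key decimal bytes [225, 235] = e1 eb is 2 bytes ≤ B = 3; zero-pad to 3 bytes: K' = e1 eb 00.
K' ⊕ ipad = d7 dd 36; K' ⊕ opad = bd b7 5c.
m1: inner = H(d7 dd 36 ed 38 f3 87) = 04 89; tag = H(bd b7 5c 04 89) = 025d
m2: inner = H(d7 dd 36 61 78 71 75) = 03 a9; tag = H(bd b7 5c 03 a9) = 027c ← matches
m3: inner = H(d7 dd 36 68 fa 26 2e) = 03 a0; tag = H(bd b7 5c 03 a0) = 0273

2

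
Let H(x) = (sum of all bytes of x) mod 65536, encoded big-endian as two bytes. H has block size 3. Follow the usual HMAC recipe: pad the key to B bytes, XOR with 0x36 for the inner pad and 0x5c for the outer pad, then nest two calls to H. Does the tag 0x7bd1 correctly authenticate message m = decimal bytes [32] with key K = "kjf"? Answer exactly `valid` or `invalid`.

invalid

Key "kjf" = 6b 6a 66 is exactly B = 3 bytes: K' = 6b 6a 66.
K' ⊕ ipad = 5d 5c 50; K' ⊕ opad = 37 36 3a.
Inner hash: sum = 93+92+80+32 = 297 → 01 29.
Outer hash (recomputed tag): sum = 55+54+58+1+41 = 209 → 00 d1.
Recomputed tag = 00d1; claimed = 7bd1 → mismatch.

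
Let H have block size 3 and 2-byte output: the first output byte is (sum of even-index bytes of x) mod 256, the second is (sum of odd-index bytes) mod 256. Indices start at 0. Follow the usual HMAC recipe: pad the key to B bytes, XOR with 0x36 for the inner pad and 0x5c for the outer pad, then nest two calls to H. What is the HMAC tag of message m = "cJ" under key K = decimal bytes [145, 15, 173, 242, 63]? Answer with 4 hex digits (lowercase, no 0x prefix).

1728

Key decimal bytes [145, 15, 173, 242, 63] = 91 0f ad f2 3f is 5 bytes > B = 3, so hash it first: H(key) = 7d 01, then zero-pad to 3 bytes: K' = 7d 01 00.
K' ⊕ ipad = 4b 37 36.  K' ⊕ opad = 21 5d 5c.
Inner input = (K'⊕ipad) ∥ m = 4b 37 36 ∥ 63 4a.
Inner hash: even-index sum = 203 mod 256 = 203; odd-index sum = 154 mod 256 = 154 → cb 9a.
Outer input = (K'⊕opad) ∥ inner = 21 5d 5c ∥ cb 9a.
Outer hash (tag): even-index sum = 279 mod 256 = 23; odd-index sum = 296 mod 256 = 40 → 17 28.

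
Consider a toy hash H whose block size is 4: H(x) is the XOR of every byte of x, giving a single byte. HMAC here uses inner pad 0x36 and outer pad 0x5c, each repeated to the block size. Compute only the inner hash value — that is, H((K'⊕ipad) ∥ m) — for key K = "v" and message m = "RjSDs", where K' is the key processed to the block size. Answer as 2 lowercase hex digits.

Key "v" = 76 is 1 byte ≤ B = 4; zero-pad to 4 bytes: K' = 76 00 00 00.
K' ⊕ ipad = 40 36 36 36.
Inner input = 40 36 36 36 ∥ 52 6a 53 44 73.
Inner hash: XOR 40⊕36⊕36⊕36⊕52⊕6a⊕53⊕44⊕73 = 2a.

2a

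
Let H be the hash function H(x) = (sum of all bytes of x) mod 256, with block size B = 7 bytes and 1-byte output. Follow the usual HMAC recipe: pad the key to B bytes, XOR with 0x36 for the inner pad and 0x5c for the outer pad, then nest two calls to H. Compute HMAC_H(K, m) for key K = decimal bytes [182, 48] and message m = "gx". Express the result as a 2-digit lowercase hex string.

Key decimal bytes [182, 48] = b6 30 is 2 bytes ≤ B = 7; zero-pad to 7 bytes: K' = b6 30 00 00 00 00 00.
K' ⊕ ipad = 80 06 36 36 36 36 36.  K' ⊕ opad = ea 6c 5c 5c 5c 5c 5c.
Inner input = (K'⊕ipad) ∥ m = 80 06 36 36 36 36 36 ∥ 67 78.
Inner hash: sum = 128+6+54+54+54+54+54+103+120 = 627; mod 256 = 115 → 73.
Outer input = (K'⊕opad) ∥ inner = ea 6c 5c 5c 5c 5c 5c ∥ 73.
Outer hash (tag): sum = 234+108+92+92+92+92+92+115 = 917; mod 256 = 149 → 95.

95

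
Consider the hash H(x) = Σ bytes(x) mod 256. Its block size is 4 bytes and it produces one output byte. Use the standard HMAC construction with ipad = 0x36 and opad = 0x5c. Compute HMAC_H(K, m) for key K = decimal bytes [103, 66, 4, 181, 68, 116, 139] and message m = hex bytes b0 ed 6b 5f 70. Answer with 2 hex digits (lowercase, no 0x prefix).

19

Key decimal bytes [103, 66, 4, 181, 68, 116, 139] = 67 42 04 b5 44 74 8b is 7 bytes > B = 4, so hash it first: H(key) = a5, then zero-pad to 4 bytes: K' = a5 00 00 00.
K' ⊕ ipad = 93 36 36 36.  K' ⊕ opad = f9 5c 5c 5c.
Inner input = (K'⊕ipad) ∥ m = 93 36 36 36 ∥ b0 ed 6b 5f 70.
Inner hash: sum = 147+54+54+54+176+237+107+95+112 = 1036; mod 256 = 12 → 0c.
Outer input = (K'⊕opad) ∥ inner = f9 5c 5c 5c ∥ 0c.
Outer hash (tag): sum = 249+92+92+92+12 = 537; mod 256 = 25 → 19.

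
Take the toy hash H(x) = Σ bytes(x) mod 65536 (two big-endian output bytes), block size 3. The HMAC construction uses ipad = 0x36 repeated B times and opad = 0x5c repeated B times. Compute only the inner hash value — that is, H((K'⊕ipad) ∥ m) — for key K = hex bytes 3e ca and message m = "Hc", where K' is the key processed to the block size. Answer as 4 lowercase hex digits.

01e5

Key hex bytes 3e ca is 2 bytes ≤ B = 3; zero-pad to 3 bytes: K' = 3e ca 00.
K' ⊕ ipad = 08 fc 36.
Inner input = 08 fc 36 ∥ 48 63.
Inner hash: sum = 8+252+54+72+99 = 485 → 01 e5.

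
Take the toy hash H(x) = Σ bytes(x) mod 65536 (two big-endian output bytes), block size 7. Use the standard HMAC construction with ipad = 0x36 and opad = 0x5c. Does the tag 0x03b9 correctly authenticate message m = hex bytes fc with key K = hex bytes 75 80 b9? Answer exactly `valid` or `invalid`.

Key hex bytes 75 80 b9 is 3 bytes ≤ B = 7; zero-pad to 7 bytes: K' = 75 80 b9 00 00 00 00.
K' ⊕ ipad = 43 b6 8f 36 36 36 36; K' ⊕ opad = 29 dc e5 5c 5c 5c 5c.
Inner hash: sum = 67+182+143+54+54+54+54+252 = 860 → 03 5c.
Outer hash (recomputed tag): sum = 41+220+229+92+92+92+92+3+92 = 953 → 03 b9.
Recomputed tag = 03b9; claimed = 03b9 → match.

valid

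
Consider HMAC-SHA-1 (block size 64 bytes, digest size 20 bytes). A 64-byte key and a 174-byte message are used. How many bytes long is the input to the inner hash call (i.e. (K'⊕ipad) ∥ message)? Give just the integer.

238

Key is 64 ≤ 64 bytes, zero-padded: |K'| = 64.
Inner input = (K'⊕ipad) ∥ m → 64 + 174 = 238 bytes.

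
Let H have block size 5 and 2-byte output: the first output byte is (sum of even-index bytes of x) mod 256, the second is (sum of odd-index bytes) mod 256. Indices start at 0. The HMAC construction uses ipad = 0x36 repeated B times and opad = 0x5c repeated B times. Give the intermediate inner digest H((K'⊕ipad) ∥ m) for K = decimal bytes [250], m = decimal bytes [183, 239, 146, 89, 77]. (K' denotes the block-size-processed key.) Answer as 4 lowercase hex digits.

Key decimal bytes [250] = fa is 1 byte ≤ B = 5; zero-pad to 5 bytes: K' = fa 00 00 00 00.
K' ⊕ ipad = cc 36 36 36 36.
Inner input = cc 36 36 36 36 ∥ b7 ef 92 59 4d.
Inner hash: even-index sum = 640 mod 256 = 128; odd-index sum = 514 mod 256 = 2 → 80 02.

8002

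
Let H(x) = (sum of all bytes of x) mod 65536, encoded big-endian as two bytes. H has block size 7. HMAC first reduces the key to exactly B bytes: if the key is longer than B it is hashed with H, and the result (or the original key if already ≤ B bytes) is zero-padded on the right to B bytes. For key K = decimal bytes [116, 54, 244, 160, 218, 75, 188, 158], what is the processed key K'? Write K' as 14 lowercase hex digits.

04bd0000000000

|K| = 8 > B = 7, so first hash the key.
H(K): sum = 116+54+244+160+218+75+188+158 = 1213 → 04 bd.
Zero-pad H(K) = 04 bd to 7 bytes: K' = 04 bd 00 00 00 00 00.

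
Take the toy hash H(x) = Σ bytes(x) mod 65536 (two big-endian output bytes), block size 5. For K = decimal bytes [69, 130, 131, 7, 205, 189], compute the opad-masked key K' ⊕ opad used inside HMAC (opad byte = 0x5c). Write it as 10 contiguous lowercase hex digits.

5e875c5c5c

Key decimal bytes [69, 130, 131, 7, 205, 189] = 45 82 83 07 cd bd is 6 bytes > B = 5, so hash it first: H(key) = 02 db, then zero-pad to 5 bytes: K' = 02 db 00 00 00.
XOR each byte with 0x5c: 02⊕5c=5e, db⊕5c=87, 00⊕5c=5c, 00⊕5c=5c, 00⊕5c=5c.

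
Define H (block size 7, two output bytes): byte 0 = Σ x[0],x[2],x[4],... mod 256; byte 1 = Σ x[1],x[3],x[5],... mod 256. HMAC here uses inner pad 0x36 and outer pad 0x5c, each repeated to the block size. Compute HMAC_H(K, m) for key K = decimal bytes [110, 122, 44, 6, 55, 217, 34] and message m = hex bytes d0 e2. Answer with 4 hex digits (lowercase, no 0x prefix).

Key decimal bytes [110, 122, 44, 6, 55, 217, 34] = 6e 7a 2c 06 37 d9 22 is exactly B = 7 bytes: K' = 6e 7a 2c 06 37 d9 22.
K' ⊕ ipad = 58 4c 1a 30 01 ef 14.  K' ⊕ opad = 32 26 70 5a 6b 85 7e.
Inner input = (K'⊕ipad) ∥ m = 58 4c 1a 30 01 ef 14 ∥ d0 e2.
Inner hash: even-index sum = 361 mod 256 = 105; odd-index sum = 571 mod 256 = 59 → 69 3b.
Outer input = (K'⊕opad) ∥ inner = 32 26 70 5a 6b 85 7e ∥ 69 3b.
Outer hash (tag): even-index sum = 454 mod 256 = 198; odd-index sum = 366 mod 256 = 110 → c6 6e.

c66e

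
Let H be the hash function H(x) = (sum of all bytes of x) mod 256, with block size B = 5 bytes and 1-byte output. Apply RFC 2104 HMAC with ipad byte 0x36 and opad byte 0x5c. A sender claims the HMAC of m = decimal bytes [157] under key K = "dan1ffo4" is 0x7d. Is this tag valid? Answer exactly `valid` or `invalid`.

invalid

Key "dan1ffo4" = 64 61 6e 31 66 66 6f 34 is 8 bytes > B = 5, so hash it first: H(key) = d3, then zero-pad to 5 bytes: K' = d3 00 00 00 00.
K' ⊕ ipad = e5 36 36 36 36; K' ⊕ opad = 8f 5c 5c 5c 5c.
Inner hash: sum = 229+54+54+54+54+157 = 602; mod 256 = 90 → 5a.
Outer hash (recomputed tag): sum = 143+92+92+92+92+90 = 601; mod 256 = 89 → 59.
Recomputed tag = 59; claimed = 7d → mismatch.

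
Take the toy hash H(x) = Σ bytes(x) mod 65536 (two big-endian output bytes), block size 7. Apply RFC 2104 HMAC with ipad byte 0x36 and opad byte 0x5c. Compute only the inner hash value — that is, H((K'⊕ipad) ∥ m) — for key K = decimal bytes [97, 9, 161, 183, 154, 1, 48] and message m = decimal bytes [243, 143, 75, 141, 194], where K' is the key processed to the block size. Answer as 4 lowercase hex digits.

Key decimal bytes [97, 9, 161, 183, 154, 1, 48] = 61 09 a1 b7 9a 01 30 is exactly B = 7 bytes: K' = 61 09 a1 b7 9a 01 30.
K' ⊕ ipad = 57 3f 97 81 ac 37 06.
Inner input = 57 3f 97 81 ac 37 06 ∥ f3 8f 4b 8d c2.
Inner hash: sum = 87+63+151+129+172+55+6+243+143+75+141+194 = 1459 → 05 b3.

05b3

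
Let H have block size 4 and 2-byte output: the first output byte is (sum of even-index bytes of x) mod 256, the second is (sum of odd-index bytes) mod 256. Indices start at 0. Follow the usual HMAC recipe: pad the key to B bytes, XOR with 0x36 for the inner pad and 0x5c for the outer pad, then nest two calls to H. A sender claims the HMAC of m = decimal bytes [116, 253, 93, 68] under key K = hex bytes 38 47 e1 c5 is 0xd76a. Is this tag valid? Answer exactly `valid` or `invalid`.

Key hex bytes 38 47 e1 c5 is exactly B = 4 bytes: K' = 38 47 e1 c5.
K' ⊕ ipad = 0e 71 d7 f3; K' ⊕ opad = 64 1b bd 99.
Inner hash: even-index sum = 438 mod 256 = 182; odd-index sum = 677 mod 256 = 165 → b6 a5.
Outer hash (recomputed tag): even-index sum = 471 mod 256 = 215; odd-index sum = 345 mod 256 = 89 → d7 59.
Recomputed tag = d759; claimed = d76a → mismatch.

invalid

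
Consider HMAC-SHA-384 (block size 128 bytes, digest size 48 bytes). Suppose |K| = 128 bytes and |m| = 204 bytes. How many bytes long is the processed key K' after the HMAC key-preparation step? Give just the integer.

128

Key is 128 ≤ 128 bytes, zero-padded: |K'| = 128.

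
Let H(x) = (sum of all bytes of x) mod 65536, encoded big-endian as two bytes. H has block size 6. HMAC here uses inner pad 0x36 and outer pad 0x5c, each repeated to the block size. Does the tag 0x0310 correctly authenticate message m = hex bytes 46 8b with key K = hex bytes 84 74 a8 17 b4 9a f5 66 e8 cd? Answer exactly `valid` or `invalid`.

valid

Key hex bytes 84 74 a8 17 b4 9a f5 66 e8 cd is 10 bytes > B = 6, so hash it first: H(key) = 06 15, then zero-pad to 6 bytes: K' = 06 15 00 00 00 00.
K' ⊕ ipad = 30 23 36 36 36 36; K' ⊕ opad = 5a 49 5c 5c 5c 5c.
Inner hash: sum = 48+35+54+54+54+54+70+139 = 508 → 01 fc.
Outer hash (recomputed tag): sum = 90+73+92+92+92+92+1+252 = 784 → 03 10.
Recomputed tag = 0310; claimed = 0310 → match.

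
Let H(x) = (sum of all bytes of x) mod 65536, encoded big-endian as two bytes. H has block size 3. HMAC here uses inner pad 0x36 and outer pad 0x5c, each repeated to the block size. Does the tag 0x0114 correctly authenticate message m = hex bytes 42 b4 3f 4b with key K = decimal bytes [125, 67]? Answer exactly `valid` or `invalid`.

valid

Key decimal bytes [125, 67] = 7d 43 is 2 bytes ≤ B = 3; zero-pad to 3 bytes: K' = 7d 43 00.
K' ⊕ ipad = 4b 75 36; K' ⊕ opad = 21 1f 5c.
Inner hash: sum = 75+117+54+66+180+63+75 = 630 → 02 76.
Outer hash (recomputed tag): sum = 33+31+92+2+118 = 276 → 01 14.
Recomputed tag = 0114; claimed = 0114 → match.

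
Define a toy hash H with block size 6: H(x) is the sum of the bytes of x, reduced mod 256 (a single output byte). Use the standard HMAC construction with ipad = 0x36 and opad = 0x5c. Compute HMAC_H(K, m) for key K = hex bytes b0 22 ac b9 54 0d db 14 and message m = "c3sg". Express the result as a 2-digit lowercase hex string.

d6

Key hex bytes b0 22 ac b9 54 0d db 14 is 8 bytes > B = 6, so hash it first: H(key) = 87, then zero-pad to 6 bytes: K' = 87 00 00 00 00 00.
K' ⊕ ipad = b1 36 36 36 36 36.  K' ⊕ opad = db 5c 5c 5c 5c 5c.
Inner input = (K'⊕ipad) ∥ m = b1 36 36 36 36 36 ∥ 63 33 73 67.
Inner hash: sum = 177+54+54+54+54+54+99+51+115+103 = 815; mod 256 = 47 → 2f.
Outer input = (K'⊕opad) ∥ inner = db 5c 5c 5c 5c 5c ∥ 2f.
Outer hash (tag): sum = 219+92+92+92+92+92+47 = 726; mod 256 = 214 → d6.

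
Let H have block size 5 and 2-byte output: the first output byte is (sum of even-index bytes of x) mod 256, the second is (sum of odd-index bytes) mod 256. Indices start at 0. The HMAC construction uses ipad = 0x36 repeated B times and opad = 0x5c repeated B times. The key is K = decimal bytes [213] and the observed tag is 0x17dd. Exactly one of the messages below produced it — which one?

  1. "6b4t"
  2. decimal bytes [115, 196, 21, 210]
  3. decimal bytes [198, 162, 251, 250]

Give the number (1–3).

Key decimal bytes [213] = d5 is 1 byte ≤ B = 5; zero-pad to 5 bytes: K' = d5 00 00 00 00.
K' ⊕ ipad = e3 36 36 36 36; K' ⊕ opad = 89 5c 5c 5c 5c.
m1: inner = H(e3 36 36 36 36 36 62 34 74) = 25 d6; tag = H(89 5c 5c 5c 5c 25 d6) = 17dd ← matches
m2: inner = H(e3 36 36 36 36 73 c4 15 d2) = e5 f4; tag = H(89 5c 5c 5c 5c e5 f4) = 359d
m3: inner = H(e3 36 36 36 36 c6 a2 fb fa) = eb 2d; tag = H(89 5c 5c 5c 5c eb 2d) = 6ea3

1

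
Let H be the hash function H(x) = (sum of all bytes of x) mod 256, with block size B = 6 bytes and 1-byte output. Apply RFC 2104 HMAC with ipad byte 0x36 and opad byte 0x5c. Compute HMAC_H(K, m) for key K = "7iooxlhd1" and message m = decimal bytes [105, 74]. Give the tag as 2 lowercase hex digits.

Key "7iooxlhd1" = 37 69 6f 6f 78 6c 68 64 31 is 9 bytes > B = 6, so hash it first: H(key) = 5f, then zero-pad to 6 bytes: K' = 5f 00 00 00 00 00.
K' ⊕ ipad = 69 36 36 36 36 36.  K' ⊕ opad = 03 5c 5c 5c 5c 5c.
Inner input = (K'⊕ipad) ∥ m = 69 36 36 36 36 36 ∥ 69 4a.
Inner hash: sum = 105+54+54+54+54+54+105+74 = 554; mod 256 = 42 → 2a.
Outer input = (K'⊕opad) ∥ inner = 03 5c 5c 5c 5c 5c ∥ 2a.
Outer hash (tag): sum = 3+92+92+92+92+92+42 = 505; mod 256 = 249 → f9.

f9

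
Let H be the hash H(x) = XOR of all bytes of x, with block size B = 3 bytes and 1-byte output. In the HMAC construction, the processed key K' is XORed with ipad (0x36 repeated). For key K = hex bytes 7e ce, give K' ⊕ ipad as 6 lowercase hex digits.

48f836

Key hex bytes 7e ce is 2 bytes ≤ B = 3; zero-pad to 3 bytes: K' = 7e ce 00.
XOR each byte with 0x36: 7e⊕36=48, ce⊕36=f8, 00⊕36=36.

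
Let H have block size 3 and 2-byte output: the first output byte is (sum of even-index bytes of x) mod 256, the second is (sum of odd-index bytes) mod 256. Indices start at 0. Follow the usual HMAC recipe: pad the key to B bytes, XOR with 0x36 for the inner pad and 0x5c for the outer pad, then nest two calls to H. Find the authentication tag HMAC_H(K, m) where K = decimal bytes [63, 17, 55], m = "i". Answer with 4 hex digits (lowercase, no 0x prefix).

5e57

Key decimal bytes [63, 17, 55] = 3f 11 37 is exactly B = 3 bytes: K' = 3f 11 37.
K' ⊕ ipad = 09 27 01.  K' ⊕ opad = 63 4d 6b.
Inner input = (K'⊕ipad) ∥ m = 09 27 01 ∥ 69.
Inner hash: even-index sum = 10 mod 256 = 10; odd-index sum = 144 mod 256 = 144 → 0a 90.
Outer input = (K'⊕opad) ∥ inner = 63 4d 6b ∥ 0a 90.
Outer hash (tag): even-index sum = 350 mod 256 = 94; odd-index sum = 87 mod 256 = 87 → 5e 57.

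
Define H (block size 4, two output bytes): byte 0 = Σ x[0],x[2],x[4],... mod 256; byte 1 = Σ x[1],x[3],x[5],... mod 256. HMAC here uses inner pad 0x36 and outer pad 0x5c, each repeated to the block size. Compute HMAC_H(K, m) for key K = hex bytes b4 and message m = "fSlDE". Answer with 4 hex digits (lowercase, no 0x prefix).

13bb

Key hex bytes b4 is 1 byte ≤ B = 4; zero-pad to 4 bytes: K' = b4 00 00 00.
K' ⊕ ipad = 82 36 36 36.  K' ⊕ opad = e8 5c 5c 5c.
Inner input = (K'⊕ipad) ∥ m = 82 36 36 36 ∥ 66 53 6c 44 45.
Inner hash: even-index sum = 463 mod 256 = 207; odd-index sum = 259 mod 256 = 3 → cf 03.
Outer input = (K'⊕opad) ∥ inner = e8 5c 5c 5c ∥ cf 03.
Outer hash (tag): even-index sum = 531 mod 256 = 19; odd-index sum = 187 mod 256 = 187 → 13 bb.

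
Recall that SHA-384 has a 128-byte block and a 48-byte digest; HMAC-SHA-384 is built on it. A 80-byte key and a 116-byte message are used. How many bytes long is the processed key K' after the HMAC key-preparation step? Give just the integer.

128

Key is 80 ≤ 128 bytes, zero-padded: |K'| = 128.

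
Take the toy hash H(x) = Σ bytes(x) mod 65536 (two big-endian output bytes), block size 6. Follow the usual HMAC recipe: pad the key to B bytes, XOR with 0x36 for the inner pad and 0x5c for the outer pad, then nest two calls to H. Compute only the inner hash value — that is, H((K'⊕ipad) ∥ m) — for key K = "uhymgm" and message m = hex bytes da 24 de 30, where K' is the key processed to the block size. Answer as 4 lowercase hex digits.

0403

Key "uhymgm" = 75 68 79 6d 67 6d is exactly B = 6 bytes: K' = 75 68 79 6d 67 6d.
K' ⊕ ipad = 43 5e 4f 5b 51 5b.
Inner input = 43 5e 4f 5b 51 5b ∥ da 24 de 30.
Inner hash: sum = 67+94+79+91+81+91+218+36+222+48 = 1027 → 04 03.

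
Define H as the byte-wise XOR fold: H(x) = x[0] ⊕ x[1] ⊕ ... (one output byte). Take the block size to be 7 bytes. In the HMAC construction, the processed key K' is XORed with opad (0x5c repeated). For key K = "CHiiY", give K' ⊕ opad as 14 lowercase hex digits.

Key "CHiiY" = 43 48 69 69 59 is 5 bytes ≤ B = 7; zero-pad to 7 bytes: K' = 43 48 69 69 59 00 00.
XOR each byte with 0x5c: 43⊕5c=1f, 48⊕5c=14, 69⊕5c=35, 69⊕5c=35, 59⊕5c=05, 00⊕5c=5c, 00⊕5c=5c.

1f143535055c5c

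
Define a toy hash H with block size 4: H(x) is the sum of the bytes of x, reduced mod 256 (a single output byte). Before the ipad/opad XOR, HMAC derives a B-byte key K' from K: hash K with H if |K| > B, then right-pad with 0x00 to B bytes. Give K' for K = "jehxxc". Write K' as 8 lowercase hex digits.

8a000000

|K| = 6 > B = 4, so first hash the key.
H(K): sum = 106+101+104+120+120+99 = 650; mod 256 = 138 → 8a.
Zero-pad H(K) = 8a to 4 bytes: K' = 8a 00 00 00.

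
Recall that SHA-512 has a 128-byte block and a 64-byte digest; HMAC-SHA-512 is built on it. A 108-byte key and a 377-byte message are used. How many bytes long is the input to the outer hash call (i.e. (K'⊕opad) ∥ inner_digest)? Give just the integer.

192

Key is 108 ≤ 128 bytes, zero-padded: |K'| = 128.
Outer input = (K'⊕opad) ∥ H(inner) → 128 + 64 = 192 bytes.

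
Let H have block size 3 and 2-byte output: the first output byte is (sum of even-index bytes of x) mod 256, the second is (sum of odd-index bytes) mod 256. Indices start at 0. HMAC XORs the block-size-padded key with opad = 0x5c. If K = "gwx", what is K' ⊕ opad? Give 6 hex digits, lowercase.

Key "gwx" = 67 77 78 is exactly B = 3 bytes: K' = 67 77 78.
XOR each byte with 0x5c: 67⊕5c=3b, 77⊕5c=2b, 78⊕5c=24.

3b2b24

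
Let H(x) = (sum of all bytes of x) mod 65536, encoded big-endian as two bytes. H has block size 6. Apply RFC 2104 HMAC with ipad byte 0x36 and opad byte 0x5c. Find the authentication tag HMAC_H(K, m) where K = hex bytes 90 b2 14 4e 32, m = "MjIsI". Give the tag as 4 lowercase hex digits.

039b

Key hex bytes 90 b2 14 4e 32 is 5 bytes ≤ B = 6; zero-pad to 6 bytes: K' = 90 b2 14 4e 32 00.
K' ⊕ ipad = a6 84 22 78 04 36.  K' ⊕ opad = cc ee 48 12 6e 5c.
Inner input = (K'⊕ipad) ∥ m = a6 84 22 78 04 36 ∥ 4d 6a 49 73 49.
Inner hash: sum = 166+132+34+120+4+54+77+106+73+115+73 = 954 → 03 ba.
Outer input = (K'⊕opad) ∥ inner = cc ee 48 12 6e 5c ∥ 03 ba.
Outer hash (tag): sum = 204+238+72+18+110+92+3+186 = 923 → 03 9b.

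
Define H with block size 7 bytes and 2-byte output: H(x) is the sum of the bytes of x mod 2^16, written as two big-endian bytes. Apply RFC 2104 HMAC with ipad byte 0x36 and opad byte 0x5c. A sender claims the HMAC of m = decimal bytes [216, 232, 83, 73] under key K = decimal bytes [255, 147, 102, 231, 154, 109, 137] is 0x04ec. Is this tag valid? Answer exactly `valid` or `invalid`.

Key decimal bytes [255, 147, 102, 231, 154, 109, 137] = ff 93 66 e7 9a 6d 89 is exactly B = 7 bytes: K' = ff 93 66 e7 9a 6d 89.
K' ⊕ ipad = c9 a5 50 d1 ac 5b bf; K' ⊕ opad = a3 cf 3a bb c6 31 d5.
Inner hash: sum = 201+165+80+209+172+91+191+216+232+83+73 = 1713 → 06 b1.
Outer hash (recomputed tag): sum = 163+207+58+187+198+49+213+6+177 = 1258 → 04 ea.
Recomputed tag = 04ea; claimed = 04ec → mismatch.

invalid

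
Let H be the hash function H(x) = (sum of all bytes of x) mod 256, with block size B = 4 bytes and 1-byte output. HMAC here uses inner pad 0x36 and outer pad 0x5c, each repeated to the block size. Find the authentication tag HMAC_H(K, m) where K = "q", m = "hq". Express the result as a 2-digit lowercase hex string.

Key "q" = 71 is 1 byte ≤ B = 4; zero-pad to 4 bytes: K' = 71 00 00 00.
K' ⊕ ipad = 47 36 36 36.  K' ⊕ opad = 2d 5c 5c 5c.
Inner input = (K'⊕ipad) ∥ m = 47 36 36 36 ∥ 68 71.
Inner hash: sum = 71+54+54+54+104+113 = 450; mod 256 = 194 → c2.
Outer input = (K'⊕opad) ∥ inner = 2d 5c 5c 5c ∥ c2.
Outer hash (tag): sum = 45+92+92+92+194 = 515; mod 256 = 3 → 03.

03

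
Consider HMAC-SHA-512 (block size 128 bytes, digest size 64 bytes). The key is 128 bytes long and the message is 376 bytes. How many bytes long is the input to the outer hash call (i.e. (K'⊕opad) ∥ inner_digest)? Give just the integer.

Key is 128 ≤ 128 bytes, zero-padded: |K'| = 128.
Outer input = (K'⊕opad) ∥ H(inner) → 128 + 64 = 192 bytes.

192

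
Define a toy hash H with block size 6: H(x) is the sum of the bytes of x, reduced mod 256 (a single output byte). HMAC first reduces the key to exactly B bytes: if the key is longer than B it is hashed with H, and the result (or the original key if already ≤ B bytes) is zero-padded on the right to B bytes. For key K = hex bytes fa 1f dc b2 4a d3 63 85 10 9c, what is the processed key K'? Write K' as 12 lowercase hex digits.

|K| = 10 > B = 6, so first hash the key.
H(K): sum = 250+31+220+178+74+211+99+133+16+156 = 1368; mod 256 = 88 → 58.
Zero-pad H(K) = 58 to 6 bytes: K' = 58 00 00 00 00 00.

580000000000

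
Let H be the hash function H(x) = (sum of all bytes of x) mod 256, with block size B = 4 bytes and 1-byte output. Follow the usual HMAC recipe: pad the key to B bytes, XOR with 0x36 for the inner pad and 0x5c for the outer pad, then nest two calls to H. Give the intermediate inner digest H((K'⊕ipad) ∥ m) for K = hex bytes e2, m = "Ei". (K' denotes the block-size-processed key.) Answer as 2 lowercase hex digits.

Key hex bytes e2 is 1 byte ≤ B = 4; zero-pad to 4 bytes: K' = e2 00 00 00.
K' ⊕ ipad = d4 36 36 36.
Inner input = d4 36 36 36 ∥ 45 69.
Inner hash: sum = 212+54+54+54+69+105 = 548; mod 256 = 36 → 24.

24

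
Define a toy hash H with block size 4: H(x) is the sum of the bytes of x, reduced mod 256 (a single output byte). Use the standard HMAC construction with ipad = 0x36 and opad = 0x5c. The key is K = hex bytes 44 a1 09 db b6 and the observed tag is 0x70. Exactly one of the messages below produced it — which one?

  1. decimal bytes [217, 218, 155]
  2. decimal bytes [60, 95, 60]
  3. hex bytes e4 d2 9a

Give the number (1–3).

Key hex bytes 44 a1 09 db b6 is 5 bytes > B = 4, so hash it first: H(key) = 7f, then zero-pad to 4 bytes: K' = 7f 00 00 00.
K' ⊕ ipad = 49 36 36 36; K' ⊕ opad = 23 5c 5c 5c.
m1: inner = H(49 36 36 36 d9 da 9b) = 39; tag = H(23 5c 5c 5c 39) = 70 ← matches
m2: inner = H(49 36 36 36 3c 5f 3c) = c2; tag = H(23 5c 5c 5c c2) = f9
m3: inner = H(49 36 36 36 e4 d2 9a) = 3b; tag = H(23 5c 5c 5c 3b) = 72

1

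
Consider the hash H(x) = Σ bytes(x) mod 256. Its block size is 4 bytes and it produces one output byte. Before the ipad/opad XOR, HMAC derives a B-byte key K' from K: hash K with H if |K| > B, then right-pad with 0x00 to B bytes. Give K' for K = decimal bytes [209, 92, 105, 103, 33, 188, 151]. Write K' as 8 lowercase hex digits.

71000000

|K| = 7 > B = 4, so first hash the key.
H(K): sum = 209+92+105+103+33+188+151 = 881; mod 256 = 113 → 71.
Zero-pad H(K) = 71 to 4 bytes: K' = 71 00 00 00.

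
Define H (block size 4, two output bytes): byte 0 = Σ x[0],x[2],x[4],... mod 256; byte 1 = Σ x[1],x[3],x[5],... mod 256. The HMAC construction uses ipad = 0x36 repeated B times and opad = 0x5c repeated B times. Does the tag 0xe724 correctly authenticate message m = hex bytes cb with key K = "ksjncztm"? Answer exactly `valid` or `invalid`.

valid

Key "ksjncztm" = 6b 73 6a 6e 63 7a 74 6d is 8 bytes > B = 4, so hash it first: H(key) = ac c8, then zero-pad to 4 bytes: K' = ac c8 00 00.
K' ⊕ ipad = 9a fe 36 36; K' ⊕ opad = f0 94 5c 5c.
Inner hash: even-index sum = 411 mod 256 = 155; odd-index sum = 308 mod 256 = 52 → 9b 34.
Outer hash (recomputed tag): even-index sum = 487 mod 256 = 231; odd-index sum = 292 mod 256 = 36 → e7 24.
Recomputed tag = e724; claimed = e724 → match.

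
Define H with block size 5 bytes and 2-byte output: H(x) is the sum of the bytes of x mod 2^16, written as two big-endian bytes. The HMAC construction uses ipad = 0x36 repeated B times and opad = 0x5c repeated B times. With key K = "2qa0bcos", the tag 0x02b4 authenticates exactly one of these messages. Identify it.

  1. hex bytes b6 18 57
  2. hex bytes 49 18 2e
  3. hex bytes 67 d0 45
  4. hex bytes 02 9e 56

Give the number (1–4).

Key "2qa0bcos" = 32 71 61 30 62 63 6f 73 is 8 bytes > B = 5, so hash it first: H(key) = 02 db, then zero-pad to 5 bytes: K' = 02 db 00 00 00.
K' ⊕ ipad = 34 ed 36 36 36; K' ⊕ opad = 5e 87 5c 5c 5c.
m1: inner = H(34 ed 36 36 36 b6 18 57) = 02 e8; tag = H(5e 87 5c 5c 5c 02 e8) = 02e3
m2: inner = H(34 ed 36 36 36 49 18 2e) = 02 52; tag = H(5e 87 5c 5c 5c 02 52) = 024d
m3: inner = H(34 ed 36 36 36 67 d0 45) = 03 3f; tag = H(5e 87 5c 5c 5c 03 3f) = 023b
m4: inner = H(34 ed 36 36 36 02 9e 56) = 02 b9; tag = H(5e 87 5c 5c 5c 02 b9) = 02b4 ← matches

4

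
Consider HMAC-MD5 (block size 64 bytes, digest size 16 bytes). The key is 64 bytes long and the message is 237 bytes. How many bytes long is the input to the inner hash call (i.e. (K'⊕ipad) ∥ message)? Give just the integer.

Key is 64 ≤ 64 bytes, zero-padded: |K'| = 64.
Inner input = (K'⊕ipad) ∥ m → 64 + 237 = 301 bytes.

301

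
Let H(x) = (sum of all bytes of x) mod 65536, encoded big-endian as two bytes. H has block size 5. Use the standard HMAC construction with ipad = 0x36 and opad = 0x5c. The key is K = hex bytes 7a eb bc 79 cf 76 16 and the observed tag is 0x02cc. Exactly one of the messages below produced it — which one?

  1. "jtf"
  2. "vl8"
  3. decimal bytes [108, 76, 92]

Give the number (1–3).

Key hex bytes 7a eb bc 79 cf 76 16 is 7 bytes > B = 5, so hash it first: H(key) = 03 f5, then zero-pad to 5 bytes: K' = 03 f5 00 00 00.
K' ⊕ ipad = 35 c3 36 36 36; K' ⊕ opad = 5f a9 5c 5c 5c.
m1: inner = H(35 c3 36 36 36 6a 74 66) = 02 de; tag = H(5f a9 5c 5c 5c 02 de) = 02fc
m2: inner = H(35 c3 36 36 36 76 6c 38) = 02 b4; tag = H(5f a9 5c 5c 5c 02 b4) = 02d2
m3: inner = H(35 c3 36 36 36 6c 4c 5c) = 02 ae; tag = H(5f a9 5c 5c 5c 02 ae) = 02cc ← matches

3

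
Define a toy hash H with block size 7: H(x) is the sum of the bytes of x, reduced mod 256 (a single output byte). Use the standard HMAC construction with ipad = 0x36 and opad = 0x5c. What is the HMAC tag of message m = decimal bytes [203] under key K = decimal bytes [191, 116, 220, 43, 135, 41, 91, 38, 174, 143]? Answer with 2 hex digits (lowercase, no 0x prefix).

c9

Key decimal bytes [191, 116, 220, 43, 135, 41, 91, 38, 174, 143] = bf 74 dc 2b 87 29 5b 26 ae 8f is 10 bytes > B = 7, so hash it first: H(key) = a8, then zero-pad to 7 bytes: K' = a8 00 00 00 00 00 00.
K' ⊕ ipad = 9e 36 36 36 36 36 36.  K' ⊕ opad = f4 5c 5c 5c 5c 5c 5c.
Inner input = (K'⊕ipad) ∥ m = 9e 36 36 36 36 36 36 ∥ cb.
Inner hash: sum = 158+54+54+54+54+54+54+203 = 685; mod 256 = 173 → ad.
Outer input = (K'⊕opad) ∥ inner = f4 5c 5c 5c 5c 5c 5c ∥ ad.
Outer hash (tag): sum = 244+92+92+92+92+92+92+173 = 969; mod 256 = 201 → c9.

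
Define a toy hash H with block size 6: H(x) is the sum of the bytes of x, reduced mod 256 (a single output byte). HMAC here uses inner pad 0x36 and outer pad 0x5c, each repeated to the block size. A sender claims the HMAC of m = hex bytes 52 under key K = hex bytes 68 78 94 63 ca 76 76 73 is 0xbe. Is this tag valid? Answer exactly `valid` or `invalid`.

valid

Key hex bytes 68 78 94 63 ca 76 76 73 is 8 bytes > B = 6, so hash it first: H(key) = 00, then zero-pad to 6 bytes: K' = 00 00 00 00 00 00.
K' ⊕ ipad = 36 36 36 36 36 36; K' ⊕ opad = 5c 5c 5c 5c 5c 5c.
Inner hash: sum = 54+54+54+54+54+54+82 = 406; mod 256 = 150 → 96.
Outer hash (recomputed tag): sum = 92+92+92+92+92+92+150 = 702; mod 256 = 190 → be.
Recomputed tag = be; claimed = be → match.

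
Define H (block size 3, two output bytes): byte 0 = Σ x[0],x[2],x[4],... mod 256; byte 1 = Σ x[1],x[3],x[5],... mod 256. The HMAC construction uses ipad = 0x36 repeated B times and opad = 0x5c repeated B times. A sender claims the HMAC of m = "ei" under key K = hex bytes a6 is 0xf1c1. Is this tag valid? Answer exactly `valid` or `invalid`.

Key hex bytes a6 is 1 byte ≤ B = 3; zero-pad to 3 bytes: K' = a6 00 00.
K' ⊕ ipad = 90 36 36; K' ⊕ opad = fa 5c 5c.
Inner hash: even-index sum = 303 mod 256 = 47; odd-index sum = 155 mod 256 = 155 → 2f 9b.
Outer hash (recomputed tag): even-index sum = 497 mod 256 = 241; odd-index sum = 139 mod 256 = 139 → f1 8b.
Recomputed tag = f18b; claimed = f1c1 → mismatch.

invalid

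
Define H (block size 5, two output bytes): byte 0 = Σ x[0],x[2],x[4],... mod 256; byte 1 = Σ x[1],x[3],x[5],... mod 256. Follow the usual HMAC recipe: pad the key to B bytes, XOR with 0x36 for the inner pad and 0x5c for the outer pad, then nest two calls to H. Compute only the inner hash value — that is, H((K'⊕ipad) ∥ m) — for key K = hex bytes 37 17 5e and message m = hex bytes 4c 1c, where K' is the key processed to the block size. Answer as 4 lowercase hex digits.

Key hex bytes 37 17 5e is 3 bytes ≤ B = 5; zero-pad to 5 bytes: K' = 37 17 5e 00 00.
K' ⊕ ipad = 01 21 68 36 36.
Inner input = 01 21 68 36 36 ∥ 4c 1c.
Inner hash: even-index sum = 187 mod 256 = 187; odd-index sum = 163 mod 256 = 163 → bb a3.

bba3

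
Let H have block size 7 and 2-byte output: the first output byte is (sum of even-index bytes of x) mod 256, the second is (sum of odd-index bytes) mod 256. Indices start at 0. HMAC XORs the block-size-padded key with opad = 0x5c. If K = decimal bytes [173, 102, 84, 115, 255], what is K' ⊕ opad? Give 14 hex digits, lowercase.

f13a082fa35c5c

Key decimal bytes [173, 102, 84, 115, 255] = ad 66 54 73 ff is 5 bytes ≤ B = 7; zero-pad to 7 bytes: K' = ad 66 54 73 ff 00 00.
XOR each byte with 0x5c: ad⊕5c=f1, 66⊕5c=3a, 54⊕5c=08, 73⊕5c=2f, ff⊕5c=a3, 00⊕5c=5c, 00⊕5c=5c.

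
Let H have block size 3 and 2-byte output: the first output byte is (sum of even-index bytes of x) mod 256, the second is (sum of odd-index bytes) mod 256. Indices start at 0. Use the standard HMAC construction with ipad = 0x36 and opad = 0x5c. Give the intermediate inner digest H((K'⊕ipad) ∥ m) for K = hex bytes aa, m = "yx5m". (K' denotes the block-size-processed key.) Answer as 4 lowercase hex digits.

Key hex bytes aa is 1 byte ≤ B = 3; zero-pad to 3 bytes: K' = aa 00 00.
K' ⊕ ipad = 9c 36 36.
Inner input = 9c 36 36 ∥ 79 78 35 6d.
Inner hash: even-index sum = 439 mod 256 = 183; odd-index sum = 228 mod 256 = 228 → b7 e4.

b7e4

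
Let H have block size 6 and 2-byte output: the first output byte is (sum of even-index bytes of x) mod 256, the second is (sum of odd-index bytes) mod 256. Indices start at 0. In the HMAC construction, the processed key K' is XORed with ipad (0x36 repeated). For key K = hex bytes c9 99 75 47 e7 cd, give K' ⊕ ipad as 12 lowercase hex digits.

Key hex bytes c9 99 75 47 e7 cd is exactly B = 6 bytes: K' = c9 99 75 47 e7 cd.
XOR each byte with 0x36: c9⊕36=ff, 99⊕36=af, 75⊕36=43, 47⊕36=71, e7⊕36=d1, cd⊕36=fb.

ffaf4371d1fb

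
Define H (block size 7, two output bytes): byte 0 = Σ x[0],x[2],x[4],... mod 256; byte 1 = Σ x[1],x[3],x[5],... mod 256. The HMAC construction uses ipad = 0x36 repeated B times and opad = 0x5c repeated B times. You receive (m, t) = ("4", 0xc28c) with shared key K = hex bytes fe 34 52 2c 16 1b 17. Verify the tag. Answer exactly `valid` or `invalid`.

Key hex bytes fe 34 52 2c 16 1b 17 is exactly B = 7 bytes: K' = fe 34 52 2c 16 1b 17.
K' ⊕ ipad = c8 02 64 1a 20 2d 21; K' ⊕ opad = a2 68 0e 70 4a 47 4b.
Inner hash: even-index sum = 365 mod 256 = 109; odd-index sum = 125 mod 256 = 125 → 6d 7d.
Outer hash (recomputed tag): even-index sum = 450 mod 256 = 194; odd-index sum = 396 mod 256 = 140 → c2 8c.
Recomputed tag = c28c; claimed = c28c → match.

valid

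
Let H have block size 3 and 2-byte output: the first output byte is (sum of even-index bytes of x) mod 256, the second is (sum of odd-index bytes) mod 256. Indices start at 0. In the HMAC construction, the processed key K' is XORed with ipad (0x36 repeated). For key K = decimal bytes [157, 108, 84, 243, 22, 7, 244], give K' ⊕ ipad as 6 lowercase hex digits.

cd5036

Key decimal bytes [157, 108, 84, 243, 22, 7, 244] = 9d 6c 54 f3 16 07 f4 is 7 bytes > B = 3, so hash it first: H(key) = fb 66, then zero-pad to 3 bytes: K' = fb 66 00.
XOR each byte with 0x36: fb⊕36=cd, 66⊕36=50, 00⊕36=36.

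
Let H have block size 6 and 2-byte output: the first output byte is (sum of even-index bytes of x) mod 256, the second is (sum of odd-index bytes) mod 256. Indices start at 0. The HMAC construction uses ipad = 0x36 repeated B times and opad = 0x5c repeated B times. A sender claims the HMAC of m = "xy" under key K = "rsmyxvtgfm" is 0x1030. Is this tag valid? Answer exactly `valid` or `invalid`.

Key "rsmyxvtgfm" = 72 73 6d 79 78 76 74 67 66 6d is 10 bytes > B = 6, so hash it first: H(key) = 31 36, then zero-pad to 6 bytes: K' = 31 36 00 00 00 00.
K' ⊕ ipad = 07 00 36 36 36 36; K' ⊕ opad = 6d 6a 5c 5c 5c 5c.
Inner hash: even-index sum = 235 mod 256 = 235; odd-index sum = 229 mod 256 = 229 → eb e5.
Outer hash (recomputed tag): even-index sum = 528 mod 256 = 16; odd-index sum = 519 mod 256 = 7 → 10 07.
Recomputed tag = 1007; claimed = 1030 → mismatch.

invalid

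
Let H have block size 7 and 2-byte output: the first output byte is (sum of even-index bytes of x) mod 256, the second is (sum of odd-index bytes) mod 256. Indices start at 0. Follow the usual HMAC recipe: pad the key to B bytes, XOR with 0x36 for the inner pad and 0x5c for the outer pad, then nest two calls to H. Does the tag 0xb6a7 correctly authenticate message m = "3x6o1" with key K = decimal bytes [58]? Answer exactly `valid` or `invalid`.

invalid

Key decimal bytes [58] = 3a is 1 byte ≤ B = 7; zero-pad to 7 bytes: K' = 3a 00 00 00 00 00 00.
K' ⊕ ipad = 0c 36 36 36 36 36 36; K' ⊕ opad = 66 5c 5c 5c 5c 5c 5c.
Inner hash: even-index sum = 405 mod 256 = 149; odd-index sum = 316 mod 256 = 60 → 95 3c.
Outer hash (recomputed tag): even-index sum = 438 mod 256 = 182; odd-index sum = 425 mod 256 = 169 → b6 a9.
Recomputed tag = b6a9; claimed = b6a7 → mismatch.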